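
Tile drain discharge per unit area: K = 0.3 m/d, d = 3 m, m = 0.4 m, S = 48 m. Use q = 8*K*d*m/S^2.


q = 8*K*d*m/S^2
q = 8*0.3*3*0.4/48^2
q = 2.8800 / 2304

0.0013 m/d


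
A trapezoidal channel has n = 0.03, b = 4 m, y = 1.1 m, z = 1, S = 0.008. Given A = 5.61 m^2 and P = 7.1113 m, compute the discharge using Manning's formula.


R = A/P = 5.61/7.1113 = 0.788885
Q = (1/0.03) * 5.61 * 0.788885^(2/3) * 0.008^0.5

14.2800 m^3/s


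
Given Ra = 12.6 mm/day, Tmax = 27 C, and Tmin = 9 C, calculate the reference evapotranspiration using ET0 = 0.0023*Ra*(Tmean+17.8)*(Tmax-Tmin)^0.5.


Tmean = (Tmax + Tmin)/2 = (27 + 9)/2 = 18.0
ET0 = 0.0023 * 12.6 * (18.0 + 17.8) * sqrt(27 - 9)
ET0 = 0.0023 * 12.6 * 35.8 * 4.242641

4.4017 mm/day


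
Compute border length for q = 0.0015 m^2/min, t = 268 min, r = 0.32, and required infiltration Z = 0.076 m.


L = q*t/((1+r)*Z)
L = 0.0015*268/((1+0.32)*0.076)
L = 0.402/0.10032

4.0072 m


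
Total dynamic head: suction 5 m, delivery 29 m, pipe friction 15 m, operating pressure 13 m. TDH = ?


TDH = Hs + Hd + hf + Hp = 5 + 29 + 15 + 13 = 62

62 m


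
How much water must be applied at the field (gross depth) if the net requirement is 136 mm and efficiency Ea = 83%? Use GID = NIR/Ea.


Ea = 83% = 0.83
GID = NIR / Ea = 136 / 0.83 = 163.8554 mm

163.8554 mm


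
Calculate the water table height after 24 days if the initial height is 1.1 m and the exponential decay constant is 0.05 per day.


m = m0 * exp(-k*t)
m = 1.1 * exp(-0.05 * 24)
m = 1.1 * exp(-1.2000)

0.3313 m


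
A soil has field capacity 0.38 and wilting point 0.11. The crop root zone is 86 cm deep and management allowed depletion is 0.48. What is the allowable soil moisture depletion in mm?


SMD = (FC - PWP) * d * MAD * 10
SMD = (0.38 - 0.11) * 86 * 0.48 * 10
SMD = 0.2700 * 86 * 0.48 * 10

111.4560 mm


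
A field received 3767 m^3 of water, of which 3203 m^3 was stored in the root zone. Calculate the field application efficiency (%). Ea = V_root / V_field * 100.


Ea = V_root / V_field * 100 = 3203 / 3767 * 100 = 85.0279%

85.0279 %


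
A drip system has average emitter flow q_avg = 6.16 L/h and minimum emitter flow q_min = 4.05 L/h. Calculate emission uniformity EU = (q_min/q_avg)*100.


EU = (q_min/q_avg)*100 = (4.05/6.16)*100 = 65.7468%

65.7468 %


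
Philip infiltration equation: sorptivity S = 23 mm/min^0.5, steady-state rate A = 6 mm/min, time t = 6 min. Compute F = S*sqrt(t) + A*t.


F = S*sqrt(t) + A*t
F = 23*sqrt(6) + 6*6
F = 23*2.449490 + 36

92.3383 mm


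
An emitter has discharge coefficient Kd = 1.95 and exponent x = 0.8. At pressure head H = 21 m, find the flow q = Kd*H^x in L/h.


q = Kd * H^x = 1.95 * 21^0.8 = 1.95 * 11.422875

22.2746 L/h


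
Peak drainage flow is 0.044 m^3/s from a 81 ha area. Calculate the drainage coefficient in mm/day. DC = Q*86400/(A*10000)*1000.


DC = Q * 86400 / (A * 10000) * 1000
DC = 0.044 * 86400 / (81 * 10000) * 1000
DC = 3801600.0000 / 810000

4.6933 mm/day


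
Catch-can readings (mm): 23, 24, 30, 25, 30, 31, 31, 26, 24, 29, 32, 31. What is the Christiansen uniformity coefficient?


mean = 28.000000 mm
MAD = 3.000000 mm
CU = (1 - 3.000000/28.000000)*100

89.2857 %


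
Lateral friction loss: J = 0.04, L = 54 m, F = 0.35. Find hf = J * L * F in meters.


hf = J * L * F = 0.04 * 54 * 0.35 = 0.7560 m

0.7560 m


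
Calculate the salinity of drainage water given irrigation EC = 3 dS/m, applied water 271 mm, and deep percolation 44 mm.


EC_dw = EC_iw * D_iw / D_dw
EC_dw = 3 * 271 / 44
EC_dw = 813 / 44

18.4773 dS/m


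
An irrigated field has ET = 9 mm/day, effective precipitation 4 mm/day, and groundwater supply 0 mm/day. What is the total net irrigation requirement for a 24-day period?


Daily deficit = ET - Pe - GW = 9 - 4 - 0 = 5 mm/day
NIR = 5 * 24 = 120 mm

120.0000 mm


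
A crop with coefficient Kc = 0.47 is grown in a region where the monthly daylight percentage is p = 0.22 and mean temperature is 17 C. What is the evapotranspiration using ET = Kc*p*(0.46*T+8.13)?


ET = Kc * p * (0.46*T + 8.13)
ET = 0.47 * 0.22 * (0.46*17 + 8.13)
ET = 0.47 * 0.22 * 15.9500

1.6492 mm/day


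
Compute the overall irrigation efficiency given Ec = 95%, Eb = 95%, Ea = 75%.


Ec = 0.95, Eb = 0.95, Ea = 0.75
E = 0.95 * 0.95 * 0.75 * 100 = 67.6875%

67.6875 %


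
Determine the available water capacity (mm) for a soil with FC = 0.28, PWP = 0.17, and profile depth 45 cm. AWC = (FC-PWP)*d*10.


AWC = (FC - PWP) * d * 10
AWC = (0.28 - 0.17) * 45 * 10
AWC = 0.1100 * 45 * 10

49.5000 mm


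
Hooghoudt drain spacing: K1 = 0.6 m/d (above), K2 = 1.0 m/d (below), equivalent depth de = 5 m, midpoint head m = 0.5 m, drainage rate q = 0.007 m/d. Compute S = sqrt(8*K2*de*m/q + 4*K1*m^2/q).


S^2 = 8*K2*de*m/q + 4*K1*m^2/q
S^2 = 8*1.0*5*0.5/0.007 + 4*0.6*0.5^2/0.007
S = sqrt(2942.8571)

54.2481 m


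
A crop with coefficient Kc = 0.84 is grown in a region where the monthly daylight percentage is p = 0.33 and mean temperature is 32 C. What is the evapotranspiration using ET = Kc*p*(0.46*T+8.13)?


ET = Kc * p * (0.46*T + 8.13)
ET = 0.84 * 0.33 * (0.46*32 + 8.13)
ET = 0.84 * 0.33 * 22.8500

6.3340 mm/day


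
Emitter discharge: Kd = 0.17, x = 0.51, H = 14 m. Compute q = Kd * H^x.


q = Kd * H^x = 0.17 * 14^0.51 = 0.17 * 3.841716

0.6531 L/h


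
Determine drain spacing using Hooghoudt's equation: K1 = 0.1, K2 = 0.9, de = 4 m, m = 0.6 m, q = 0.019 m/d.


S^2 = 8*K2*de*m/q + 4*K1*m^2/q
S^2 = 8*0.9*4*0.6/0.019 + 4*0.1*0.6^2/0.019
S = sqrt(917.0526)

30.2829 m


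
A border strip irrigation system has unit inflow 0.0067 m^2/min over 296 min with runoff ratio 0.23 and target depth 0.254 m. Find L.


L = q*t/((1+r)*Z)
L = 0.0067*296/((1+0.23)*0.254)
L = 1.9832/0.31242

6.3479 m


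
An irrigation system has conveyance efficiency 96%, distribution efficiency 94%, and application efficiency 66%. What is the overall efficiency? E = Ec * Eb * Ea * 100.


Ec = 0.96, Eb = 0.94, Ea = 0.66
E = 0.96 * 0.94 * 0.66 * 100 = 59.5584%

59.5584 %


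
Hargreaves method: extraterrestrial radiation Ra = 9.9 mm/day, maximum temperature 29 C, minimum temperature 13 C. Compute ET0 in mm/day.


Tmean = (Tmax + Tmin)/2 = (29 + 13)/2 = 21.0
ET0 = 0.0023 * 9.9 * (21.0 + 17.8) * sqrt(29 - 13)
ET0 = 0.0023 * 9.9 * 38.8 * 4.000000

3.5339 mm/day


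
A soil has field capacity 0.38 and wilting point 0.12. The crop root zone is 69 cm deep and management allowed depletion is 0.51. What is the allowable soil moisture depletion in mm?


SMD = (FC - PWP) * d * MAD * 10
SMD = (0.38 - 0.12) * 69 * 0.51 * 10
SMD = 0.2600 * 69 * 0.51 * 10

91.4940 mm


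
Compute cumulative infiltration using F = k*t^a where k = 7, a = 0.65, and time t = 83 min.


F = k * t^a = 7 * 83^0.65
F = 7 * 17.676682

123.7368 mm


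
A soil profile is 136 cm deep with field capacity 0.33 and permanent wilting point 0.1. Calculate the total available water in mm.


AWC = (FC - PWP) * d * 10
AWC = (0.33 - 0.1) * 136 * 10
AWC = 0.2300 * 136 * 10

312.8000 mm


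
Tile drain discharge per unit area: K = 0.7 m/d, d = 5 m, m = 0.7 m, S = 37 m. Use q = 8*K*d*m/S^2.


q = 8*K*d*m/S^2
q = 8*0.7*5*0.7/37^2
q = 19.6000 / 1369

0.0143 m/d


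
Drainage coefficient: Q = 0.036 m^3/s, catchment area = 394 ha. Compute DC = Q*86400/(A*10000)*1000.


DC = Q * 86400 / (A * 10000) * 1000
DC = 0.036 * 86400 / (394 * 10000) * 1000
DC = 3110400.0000 / 3940000

0.7894 mm/day


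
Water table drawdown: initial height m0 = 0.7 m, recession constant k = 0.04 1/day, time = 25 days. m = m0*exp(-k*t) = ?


m = m0 * exp(-k*t)
m = 0.7 * exp(-0.04 * 25)
m = 0.7 * exp(-1.0000)

0.2575 m


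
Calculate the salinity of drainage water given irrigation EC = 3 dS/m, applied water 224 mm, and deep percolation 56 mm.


EC_dw = EC_iw * D_iw / D_dw
EC_dw = 3 * 224 / 56
EC_dw = 672 / 56

12.0000 dS/m


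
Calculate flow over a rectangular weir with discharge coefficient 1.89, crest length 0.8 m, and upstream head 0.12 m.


Q = C * L * H^(3/2) = 1.89 * 0.8 * 0.12^1.5 = 1.89 * 0.8 * 0.041569

0.0629 m^3/s


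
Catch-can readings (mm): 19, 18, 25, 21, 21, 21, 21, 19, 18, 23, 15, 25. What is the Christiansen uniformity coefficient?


mean = 20.500000 mm
MAD = 2.250000 mm
CU = (1 - 2.250000/20.500000)*100

89.0244 %


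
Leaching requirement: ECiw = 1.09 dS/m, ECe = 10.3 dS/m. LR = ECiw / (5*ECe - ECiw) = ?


LR = ECiw / (5*ECe - ECiw)
LR = 1.09 / (5*10.3 - 1.09)
LR = 1.09 / 50.4100

0.0216


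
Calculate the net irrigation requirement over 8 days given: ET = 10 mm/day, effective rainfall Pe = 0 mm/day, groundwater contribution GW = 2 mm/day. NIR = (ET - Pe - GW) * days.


Daily deficit = ET - Pe - GW = 10 - 0 - 2 = 8 mm/day
NIR = 8 * 8 = 64 mm

64.0000 mm


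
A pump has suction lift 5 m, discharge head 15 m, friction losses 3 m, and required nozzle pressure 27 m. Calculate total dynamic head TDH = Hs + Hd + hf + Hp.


TDH = Hs + Hd + hf + Hp = 5 + 15 + 3 + 27 = 50

50 m


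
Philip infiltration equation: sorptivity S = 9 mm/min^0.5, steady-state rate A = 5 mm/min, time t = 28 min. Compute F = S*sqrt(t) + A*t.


F = S*sqrt(t) + A*t
F = 9*sqrt(28) + 5*28
F = 9*5.291503 + 140

187.6235 mm


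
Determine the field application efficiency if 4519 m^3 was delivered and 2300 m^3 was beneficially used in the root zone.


Ea = V_root / V_field * 100 = 2300 / 4519 * 100 = 50.8962%

50.8962 %


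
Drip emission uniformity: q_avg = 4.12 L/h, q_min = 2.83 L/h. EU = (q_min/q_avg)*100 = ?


EU = (q_min/q_avg)*100 = (2.83/4.12)*100 = 68.6893%

68.6893 %


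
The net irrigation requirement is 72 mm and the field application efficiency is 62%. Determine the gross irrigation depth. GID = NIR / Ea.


Ea = 62% = 0.62
GID = NIR / Ea = 72 / 0.62 = 116.1290 mm

116.1290 mm


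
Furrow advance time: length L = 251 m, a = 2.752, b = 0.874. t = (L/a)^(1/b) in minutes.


t = (L/a)^(1/b)
t = (251/2.752)^(1/0.874)
t = 91.206395^(1/0.874)

174.8203 min


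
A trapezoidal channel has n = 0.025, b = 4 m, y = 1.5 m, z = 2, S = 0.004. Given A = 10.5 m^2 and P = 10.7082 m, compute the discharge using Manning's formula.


R = A/P = 10.5/10.7082 = 0.980557
Q = (1/0.025) * 10.5 * 0.980557^(2/3) * 0.004^0.5

26.2177 m^3/s


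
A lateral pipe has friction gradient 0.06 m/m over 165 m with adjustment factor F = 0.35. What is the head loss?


hf = J * L * F = 0.06 * 165 * 0.35 = 3.4650 m

3.4650 m


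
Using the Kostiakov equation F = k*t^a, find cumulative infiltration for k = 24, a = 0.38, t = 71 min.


F = k * t^a = 24 * 71^0.38
F = 24 * 5.052173

121.2522 mm


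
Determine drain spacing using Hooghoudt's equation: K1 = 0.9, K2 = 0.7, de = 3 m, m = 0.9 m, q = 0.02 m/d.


S^2 = 8*K2*de*m/q + 4*K1*m^2/q
S^2 = 8*0.7*3*0.9/0.02 + 4*0.9*0.9^2/0.02
S = sqrt(901.8000)

30.0300 m


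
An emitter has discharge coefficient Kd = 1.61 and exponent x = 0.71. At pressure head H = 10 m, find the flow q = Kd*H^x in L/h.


q = Kd * H^x = 1.61 * 10^0.71 = 1.61 * 5.128614

8.2571 L/h


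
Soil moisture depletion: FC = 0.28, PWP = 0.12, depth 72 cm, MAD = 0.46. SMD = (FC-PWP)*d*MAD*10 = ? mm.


SMD = (FC - PWP) * d * MAD * 10
SMD = (0.28 - 0.12) * 72 * 0.46 * 10
SMD = 0.1600 * 72 * 0.46 * 10

52.9920 mm


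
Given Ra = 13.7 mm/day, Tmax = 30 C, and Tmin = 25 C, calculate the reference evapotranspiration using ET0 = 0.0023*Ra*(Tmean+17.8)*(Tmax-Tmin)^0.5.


Tmean = (Tmax + Tmin)/2 = (30 + 25)/2 = 27.5
ET0 = 0.0023 * 13.7 * (27.5 + 17.8) * sqrt(30 - 25)
ET0 = 0.0023 * 13.7 * 45.3 * 2.236068

3.1918 mm/day


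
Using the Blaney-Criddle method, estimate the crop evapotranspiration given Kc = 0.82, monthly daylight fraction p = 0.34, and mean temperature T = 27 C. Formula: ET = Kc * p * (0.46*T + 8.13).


ET = Kc * p * (0.46*T + 8.13)
ET = 0.82 * 0.34 * (0.46*27 + 8.13)
ET = 0.82 * 0.34 * 20.5500

5.7293 mm/day


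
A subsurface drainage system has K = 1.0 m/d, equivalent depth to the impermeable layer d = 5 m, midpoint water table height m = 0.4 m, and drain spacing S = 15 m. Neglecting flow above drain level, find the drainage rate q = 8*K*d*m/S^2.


q = 8*K*d*m/S^2
q = 8*1.0*5*0.4/15^2
q = 16.0000 / 225

0.0711 m/d


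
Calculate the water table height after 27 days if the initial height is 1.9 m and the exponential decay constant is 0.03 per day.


m = m0 * exp(-k*t)
m = 1.9 * exp(-0.03 * 27)
m = 1.9 * exp(-0.8100)

0.8452 m


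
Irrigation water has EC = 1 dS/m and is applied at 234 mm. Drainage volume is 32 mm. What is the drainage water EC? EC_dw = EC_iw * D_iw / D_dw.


EC_dw = EC_iw * D_iw / D_dw
EC_dw = 1 * 234 / 32
EC_dw = 234 / 32

7.3125 dS/m


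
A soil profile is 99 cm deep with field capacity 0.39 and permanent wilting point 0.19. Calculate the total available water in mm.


AWC = (FC - PWP) * d * 10
AWC = (0.39 - 0.19) * 99 * 10
AWC = 0.2000 * 99 * 10

198.0000 mm


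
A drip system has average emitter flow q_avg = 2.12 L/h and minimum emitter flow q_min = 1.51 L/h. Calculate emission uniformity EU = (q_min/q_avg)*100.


EU = (q_min/q_avg)*100 = (1.51/2.12)*100 = 71.2264%

71.2264 %


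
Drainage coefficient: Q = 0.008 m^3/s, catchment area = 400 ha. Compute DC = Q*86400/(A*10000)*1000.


DC = Q * 86400 / (A * 10000) * 1000
DC = 0.008 * 86400 / (400 * 10000) * 1000
DC = 691200.0000 / 4000000

0.1728 mm/day


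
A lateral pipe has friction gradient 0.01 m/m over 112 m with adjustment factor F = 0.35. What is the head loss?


hf = J * L * F = 0.01 * 112 * 0.35 = 0.3920 m

0.3920 m


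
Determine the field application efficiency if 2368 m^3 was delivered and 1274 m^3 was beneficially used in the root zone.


Ea = V_root / V_field * 100 = 1274 / 2368 * 100 = 53.8007%

53.8007 %


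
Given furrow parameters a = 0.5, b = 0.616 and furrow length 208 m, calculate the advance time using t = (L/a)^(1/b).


t = (L/a)^(1/b)
t = (208/0.5)^(1/0.616)
t = 416.000000^(1/0.616)

17855.6181 min


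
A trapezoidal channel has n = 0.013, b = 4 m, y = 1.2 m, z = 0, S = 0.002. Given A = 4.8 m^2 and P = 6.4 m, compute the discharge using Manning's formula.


R = A/P = 4.8/6.4 = 0.750000
Q = (1/0.013) * 4.8 * 0.750000^(2/3) * 0.002^0.5

13.6308 m^3/s


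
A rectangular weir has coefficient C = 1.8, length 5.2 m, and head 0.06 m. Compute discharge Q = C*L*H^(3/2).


Q = C * L * H^(3/2) = 1.8 * 5.2 * 0.06^1.5 = 1.8 * 5.2 * 0.014697

0.1376 m^3/s


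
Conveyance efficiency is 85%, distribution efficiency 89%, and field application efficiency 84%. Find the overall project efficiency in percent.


Ec = 0.85, Eb = 0.89, Ea = 0.84
E = 0.85 * 0.89 * 0.84 * 100 = 63.5460%

63.5460 %


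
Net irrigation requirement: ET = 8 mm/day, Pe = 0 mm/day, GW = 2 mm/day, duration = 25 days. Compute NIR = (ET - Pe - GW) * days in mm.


Daily deficit = ET - Pe - GW = 8 - 0 - 2 = 6 mm/day
NIR = 6 * 25 = 150 mm

150.0000 mm


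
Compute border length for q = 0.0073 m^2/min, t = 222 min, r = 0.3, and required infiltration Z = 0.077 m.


L = q*t/((1+r)*Z)
L = 0.0073*222/((1+0.3)*0.077)
L = 1.6206/0.1001

16.1898 m


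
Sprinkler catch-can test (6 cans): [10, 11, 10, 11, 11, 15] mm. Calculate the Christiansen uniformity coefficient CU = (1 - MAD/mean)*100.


mean = 11.333333 mm
MAD = 1.222222 mm
CU = (1 - 1.222222/11.333333)*100

89.2157 %


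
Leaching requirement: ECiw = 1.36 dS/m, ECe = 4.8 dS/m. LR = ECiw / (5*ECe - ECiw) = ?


LR = ECiw / (5*ECe - ECiw)
LR = 1.36 / (5*4.8 - 1.36)
LR = 1.36 / 22.6400

0.0601


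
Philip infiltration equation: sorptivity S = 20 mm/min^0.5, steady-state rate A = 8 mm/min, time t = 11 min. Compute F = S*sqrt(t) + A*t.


F = S*sqrt(t) + A*t
F = 20*sqrt(11) + 8*11
F = 20*3.316625 + 88

154.3325 mm


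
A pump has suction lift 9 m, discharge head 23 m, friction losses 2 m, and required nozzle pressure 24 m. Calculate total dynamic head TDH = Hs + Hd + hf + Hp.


TDH = Hs + Hd + hf + Hp = 9 + 23 + 2 + 24 = 58

58 m


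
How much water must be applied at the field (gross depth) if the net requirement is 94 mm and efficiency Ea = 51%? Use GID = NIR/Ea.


Ea = 51% = 0.51
GID = NIR / Ea = 94 / 0.51 = 184.3137 mm

184.3137 mm


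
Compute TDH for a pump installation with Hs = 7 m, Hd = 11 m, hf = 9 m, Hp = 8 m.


TDH = Hs + Hd + hf + Hp = 7 + 11 + 9 + 8 = 35

35 m


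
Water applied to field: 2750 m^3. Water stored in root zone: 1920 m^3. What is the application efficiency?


Ea = V_root / V_field * 100 = 1920 / 2750 * 100 = 69.8182%

69.8182 %


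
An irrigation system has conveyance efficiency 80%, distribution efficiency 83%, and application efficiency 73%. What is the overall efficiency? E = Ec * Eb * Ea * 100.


Ec = 0.8, Eb = 0.83, Ea = 0.73
E = 0.8 * 0.83 * 0.73 * 100 = 48.4720%

48.4720 %


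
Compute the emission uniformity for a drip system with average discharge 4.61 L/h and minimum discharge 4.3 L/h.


EU = (q_min/q_avg)*100 = (4.3/4.61)*100 = 93.2755%

93.2755 %


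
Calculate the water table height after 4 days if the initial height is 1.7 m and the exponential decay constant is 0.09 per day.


m = m0 * exp(-k*t)
m = 1.7 * exp(-0.09 * 4)
m = 1.7 * exp(-0.3600)

1.1860 m


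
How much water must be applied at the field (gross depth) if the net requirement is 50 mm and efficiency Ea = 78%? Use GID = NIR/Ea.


Ea = 78% = 0.78
GID = NIR / Ea = 50 / 0.78 = 64.1026 mm

64.1026 mm


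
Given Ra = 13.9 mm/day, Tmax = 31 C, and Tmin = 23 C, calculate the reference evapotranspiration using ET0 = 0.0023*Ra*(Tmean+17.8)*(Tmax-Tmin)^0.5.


Tmean = (Tmax + Tmin)/2 = (31 + 23)/2 = 27.0
ET0 = 0.0023 * 13.9 * (27.0 + 17.8) * sqrt(31 - 23)
ET0 = 0.0023 * 13.9 * 44.8 * 2.828427

4.0510 mm/day


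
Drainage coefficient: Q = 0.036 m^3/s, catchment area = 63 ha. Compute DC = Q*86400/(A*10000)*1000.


DC = Q * 86400 / (A * 10000) * 1000
DC = 0.036 * 86400 / (63 * 10000) * 1000
DC = 3110400.0000 / 630000

4.9371 mm/day


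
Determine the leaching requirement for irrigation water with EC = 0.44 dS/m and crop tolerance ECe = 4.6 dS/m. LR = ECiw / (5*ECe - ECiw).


LR = ECiw / (5*ECe - ECiw)
LR = 0.44 / (5*4.6 - 0.44)
LR = 0.44 / 22.5600

0.0195


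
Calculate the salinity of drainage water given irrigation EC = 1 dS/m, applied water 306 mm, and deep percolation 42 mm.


EC_dw = EC_iw * D_iw / D_dw
EC_dw = 1 * 306 / 42
EC_dw = 306 / 42

7.2857 dS/m


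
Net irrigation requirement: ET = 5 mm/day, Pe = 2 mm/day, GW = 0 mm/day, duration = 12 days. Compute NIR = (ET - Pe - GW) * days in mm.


Daily deficit = ET - Pe - GW = 5 - 2 - 0 = 3 mm/day
NIR = 3 * 12 = 36 mm

36.0000 mm


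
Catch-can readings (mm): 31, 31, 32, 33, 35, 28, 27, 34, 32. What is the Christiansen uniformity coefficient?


mean = 31.444444 mm
MAD = 1.950617 mm
CU = (1 - 1.950617/31.444444)*100

93.7966 %


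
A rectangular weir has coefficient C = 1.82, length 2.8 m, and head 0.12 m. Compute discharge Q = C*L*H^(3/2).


Q = C * L * H^(3/2) = 1.82 * 2.8 * 0.12^1.5 = 1.82 * 2.8 * 0.041569

0.2118 m^3/s


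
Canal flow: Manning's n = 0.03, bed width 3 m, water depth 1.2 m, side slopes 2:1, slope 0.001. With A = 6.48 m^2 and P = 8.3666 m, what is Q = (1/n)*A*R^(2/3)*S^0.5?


R = A/P = 6.48/8.3666 = 0.774508
Q = (1/0.03) * 6.48 * 0.774508^(2/3) * 0.001^0.5

5.7606 m^3/s


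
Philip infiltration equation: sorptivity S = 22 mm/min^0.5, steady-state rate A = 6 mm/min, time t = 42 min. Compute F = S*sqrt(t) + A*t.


F = S*sqrt(t) + A*t
F = 22*sqrt(42) + 6*42
F = 22*6.480741 + 252

394.5763 mm


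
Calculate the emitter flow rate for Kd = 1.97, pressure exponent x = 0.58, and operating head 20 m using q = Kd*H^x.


q = Kd * H^x = 1.97 * 20^0.58 = 1.97 * 5.683258

11.1960 L/h


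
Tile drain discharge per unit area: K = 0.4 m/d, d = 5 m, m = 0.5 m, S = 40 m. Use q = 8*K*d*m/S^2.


q = 8*K*d*m/S^2
q = 8*0.4*5*0.5/40^2
q = 8.0000 / 1600

0.0050 m/d


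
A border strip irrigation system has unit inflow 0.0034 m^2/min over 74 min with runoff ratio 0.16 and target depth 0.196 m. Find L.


L = q*t/((1+r)*Z)
L = 0.0034*74/((1+0.16)*0.196)
L = 0.2516/0.22736

1.1066 m


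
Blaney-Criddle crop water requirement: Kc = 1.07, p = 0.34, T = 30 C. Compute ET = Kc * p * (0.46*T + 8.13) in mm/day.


ET = Kc * p * (0.46*T + 8.13)
ET = 1.07 * 0.34 * (0.46*30 + 8.13)
ET = 1.07 * 0.34 * 21.9300

7.9781 mm/day


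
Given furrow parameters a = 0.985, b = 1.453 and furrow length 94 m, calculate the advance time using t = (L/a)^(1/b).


t = (L/a)^(1/b)
t = (94/0.985)^(1/1.453)
t = 95.431472^(1/1.453)

23.0402 min


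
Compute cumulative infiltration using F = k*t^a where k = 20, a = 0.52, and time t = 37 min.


F = k * t^a = 20 * 37^0.52
F = 20 * 6.538301

130.7660 mm


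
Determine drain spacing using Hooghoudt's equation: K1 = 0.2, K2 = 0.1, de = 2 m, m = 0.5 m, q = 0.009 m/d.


S^2 = 8*K2*de*m/q + 4*K1*m^2/q
S^2 = 8*0.1*2*0.5/0.009 + 4*0.2*0.5^2/0.009
S = sqrt(111.1111)

10.5409 m


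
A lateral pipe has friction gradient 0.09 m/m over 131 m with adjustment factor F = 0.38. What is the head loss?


hf = J * L * F = 0.09 * 131 * 0.38 = 4.4802 m

4.4802 m


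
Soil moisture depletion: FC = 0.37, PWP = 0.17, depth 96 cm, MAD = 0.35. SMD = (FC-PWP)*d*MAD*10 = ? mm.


SMD = (FC - PWP) * d * MAD * 10
SMD = (0.37 - 0.17) * 96 * 0.35 * 10
SMD = 0.2000 * 96 * 0.35 * 10

67.2000 mm


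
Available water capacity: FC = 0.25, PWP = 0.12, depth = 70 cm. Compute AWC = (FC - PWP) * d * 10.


AWC = (FC - PWP) * d * 10
AWC = (0.25 - 0.12) * 70 * 10
AWC = 0.1300 * 70 * 10

91.0000 mm


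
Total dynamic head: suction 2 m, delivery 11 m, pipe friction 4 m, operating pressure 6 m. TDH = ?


TDH = Hs + Hd + hf + Hp = 2 + 11 + 4 + 6 = 23

23 m


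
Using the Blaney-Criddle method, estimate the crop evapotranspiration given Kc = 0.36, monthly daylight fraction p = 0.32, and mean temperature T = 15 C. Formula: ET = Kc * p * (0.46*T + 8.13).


ET = Kc * p * (0.46*T + 8.13)
ET = 0.36 * 0.32 * (0.46*15 + 8.13)
ET = 0.36 * 0.32 * 15.0300

1.7315 mm/day


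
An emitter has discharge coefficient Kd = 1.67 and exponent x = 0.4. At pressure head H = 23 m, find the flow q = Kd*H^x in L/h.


q = Kd * H^x = 1.67 * 23^0.4 = 1.67 * 3.505025

5.8534 L/h


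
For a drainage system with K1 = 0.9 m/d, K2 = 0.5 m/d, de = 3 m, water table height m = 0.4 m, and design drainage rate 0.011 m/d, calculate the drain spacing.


S^2 = 8*K2*de*m/q + 4*K1*m^2/q
S^2 = 8*0.5*3*0.4/0.011 + 4*0.9*0.4^2/0.011
S = sqrt(488.7273)

22.1072 m


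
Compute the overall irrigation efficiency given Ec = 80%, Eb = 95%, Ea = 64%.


Ec = 0.8, Eb = 0.95, Ea = 0.64
E = 0.8 * 0.95 * 0.64 * 100 = 48.6400%

48.6400 %


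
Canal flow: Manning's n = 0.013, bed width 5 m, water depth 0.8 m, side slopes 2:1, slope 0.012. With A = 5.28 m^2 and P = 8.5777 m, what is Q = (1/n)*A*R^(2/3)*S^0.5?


R = A/P = 5.28/8.5777 = 0.615550
Q = (1/0.013) * 5.28 * 0.615550^(2/3) * 0.012^0.5

32.1951 m^3/s


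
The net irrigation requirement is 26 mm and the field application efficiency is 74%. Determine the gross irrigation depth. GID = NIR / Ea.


Ea = 74% = 0.74
GID = NIR / Ea = 26 / 0.74 = 35.1351 mm

35.1351 mm


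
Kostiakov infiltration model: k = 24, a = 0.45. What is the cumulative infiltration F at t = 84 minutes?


F = k * t^a = 24 * 84^0.45
F = 24 * 7.343882

176.2532 mm


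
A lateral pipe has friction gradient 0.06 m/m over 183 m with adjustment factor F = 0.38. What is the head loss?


hf = J * L * F = 0.06 * 183 * 0.38 = 4.1724 m

4.1724 m


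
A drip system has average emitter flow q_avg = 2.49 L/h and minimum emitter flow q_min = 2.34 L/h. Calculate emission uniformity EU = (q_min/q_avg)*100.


EU = (q_min/q_avg)*100 = (2.34/2.49)*100 = 93.9759%

93.9759 %


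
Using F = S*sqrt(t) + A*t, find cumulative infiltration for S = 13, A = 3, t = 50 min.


F = S*sqrt(t) + A*t
F = 13*sqrt(50) + 3*50
F = 13*7.071068 + 150

241.9239 mm


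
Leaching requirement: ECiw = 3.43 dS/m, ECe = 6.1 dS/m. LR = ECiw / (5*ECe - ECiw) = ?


LR = ECiw / (5*ECe - ECiw)
LR = 3.43 / (5*6.1 - 3.43)
LR = 3.43 / 27.0700

0.1267


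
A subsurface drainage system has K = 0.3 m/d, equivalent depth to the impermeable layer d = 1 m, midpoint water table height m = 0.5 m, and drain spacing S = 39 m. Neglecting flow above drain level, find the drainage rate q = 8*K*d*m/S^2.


q = 8*K*d*m/S^2
q = 8*0.3*1*0.5/39^2
q = 1.2000 / 1521

7.8895e-04 m/d


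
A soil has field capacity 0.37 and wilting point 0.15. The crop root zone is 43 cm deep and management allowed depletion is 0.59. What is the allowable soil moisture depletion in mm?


SMD = (FC - PWP) * d * MAD * 10
SMD = (0.37 - 0.15) * 43 * 0.59 * 10
SMD = 0.2200 * 43 * 0.59 * 10

55.8140 mm


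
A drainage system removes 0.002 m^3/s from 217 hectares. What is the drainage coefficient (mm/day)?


DC = Q * 86400 / (A * 10000) * 1000
DC = 0.002 * 86400 / (217 * 10000) * 1000
DC = 172800.0000 / 2170000

0.0796 mm/day


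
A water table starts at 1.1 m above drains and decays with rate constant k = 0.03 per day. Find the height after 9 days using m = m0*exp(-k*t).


m = m0 * exp(-k*t)
m = 1.1 * exp(-0.03 * 9)
m = 1.1 * exp(-0.2700)

0.8397 m


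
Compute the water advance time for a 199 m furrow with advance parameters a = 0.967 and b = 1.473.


t = (L/a)^(1/b)
t = (199/0.967)^(1/1.473)
t = 205.791107^(1/1.473)

37.2010 min


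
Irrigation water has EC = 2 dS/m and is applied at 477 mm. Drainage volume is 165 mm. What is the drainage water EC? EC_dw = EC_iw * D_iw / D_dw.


EC_dw = EC_iw * D_iw / D_dw
EC_dw = 2 * 477 / 165
EC_dw = 954 / 165

5.7818 dS/m


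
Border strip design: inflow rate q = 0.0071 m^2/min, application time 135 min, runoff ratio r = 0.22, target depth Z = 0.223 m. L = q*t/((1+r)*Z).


L = q*t/((1+r)*Z)
L = 0.0071*135/((1+0.22)*0.223)
L = 0.9585/0.27206

3.5231 m


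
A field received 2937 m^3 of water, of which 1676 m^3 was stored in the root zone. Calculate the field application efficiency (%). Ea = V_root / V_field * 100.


Ea = V_root / V_field * 100 = 1676 / 2937 * 100 = 57.0650%

57.0650 %


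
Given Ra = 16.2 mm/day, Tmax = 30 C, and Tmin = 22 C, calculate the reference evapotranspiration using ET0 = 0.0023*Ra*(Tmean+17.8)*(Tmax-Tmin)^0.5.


Tmean = (Tmax + Tmin)/2 = (30 + 22)/2 = 26.0
ET0 = 0.0023 * 16.2 * (26.0 + 17.8) * sqrt(30 - 22)
ET0 = 0.0023 * 16.2 * 43.8 * 2.828427

4.6160 mm/day


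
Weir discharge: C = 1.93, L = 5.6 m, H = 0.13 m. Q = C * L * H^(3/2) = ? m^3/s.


Q = C * L * H^(3/2) = 1.93 * 5.6 * 0.13^1.5 = 1.93 * 5.6 * 0.046872

0.5066 m^3/s


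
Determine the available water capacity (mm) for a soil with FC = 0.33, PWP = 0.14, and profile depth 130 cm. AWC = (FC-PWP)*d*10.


AWC = (FC - PWP) * d * 10
AWC = (0.33 - 0.14) * 130 * 10
AWC = 0.1900 * 130 * 10

247.0000 mm


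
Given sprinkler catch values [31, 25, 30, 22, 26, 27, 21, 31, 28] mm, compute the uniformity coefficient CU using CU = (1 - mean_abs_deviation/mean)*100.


mean = 26.777778 mm
MAD = 2.913580 mm
CU = (1 - 2.913580/26.777778)*100

89.1194 %


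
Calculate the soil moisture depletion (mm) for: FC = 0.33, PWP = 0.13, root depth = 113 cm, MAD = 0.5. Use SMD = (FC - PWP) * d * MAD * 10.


SMD = (FC - PWP) * d * MAD * 10
SMD = (0.33 - 0.13) * 113 * 0.5 * 10
SMD = 0.2000 * 113 * 0.5 * 10

113.0000 mm


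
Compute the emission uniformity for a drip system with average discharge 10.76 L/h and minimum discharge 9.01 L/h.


EU = (q_min/q_avg)*100 = (9.01/10.76)*100 = 83.7361%

83.7361 %


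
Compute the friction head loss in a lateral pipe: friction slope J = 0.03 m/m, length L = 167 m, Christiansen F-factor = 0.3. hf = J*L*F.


hf = J * L * F = 0.03 * 167 * 0.3 = 1.5030 m

1.5030 m


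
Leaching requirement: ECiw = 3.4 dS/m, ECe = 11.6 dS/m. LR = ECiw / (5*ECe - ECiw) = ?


LR = ECiw / (5*ECe - ECiw)
LR = 3.4 / (5*11.6 - 3.4)
LR = 3.4 / 54.6000

0.0623


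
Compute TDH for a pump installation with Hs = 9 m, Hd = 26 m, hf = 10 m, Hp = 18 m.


TDH = Hs + Hd + hf + Hp = 9 + 26 + 10 + 18 = 63

63 m


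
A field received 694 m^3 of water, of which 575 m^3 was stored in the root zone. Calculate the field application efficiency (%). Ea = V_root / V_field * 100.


Ea = V_root / V_field * 100 = 575 / 694 * 100 = 82.8530%

82.8530 %


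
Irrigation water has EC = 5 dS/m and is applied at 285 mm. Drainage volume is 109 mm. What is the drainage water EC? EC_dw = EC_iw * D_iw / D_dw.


EC_dw = EC_iw * D_iw / D_dw
EC_dw = 5 * 285 / 109
EC_dw = 1425 / 109

13.0734 dS/m


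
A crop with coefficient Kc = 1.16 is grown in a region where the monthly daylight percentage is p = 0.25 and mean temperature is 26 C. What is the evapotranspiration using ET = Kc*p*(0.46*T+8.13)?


ET = Kc * p * (0.46*T + 8.13)
ET = 1.16 * 0.25 * (0.46*26 + 8.13)
ET = 1.16 * 0.25 * 20.0900

5.8261 mm/day


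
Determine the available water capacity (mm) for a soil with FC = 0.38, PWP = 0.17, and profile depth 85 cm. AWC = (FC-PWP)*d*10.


AWC = (FC - PWP) * d * 10
AWC = (0.38 - 0.17) * 85 * 10
AWC = 0.2100 * 85 * 10

178.5000 mm


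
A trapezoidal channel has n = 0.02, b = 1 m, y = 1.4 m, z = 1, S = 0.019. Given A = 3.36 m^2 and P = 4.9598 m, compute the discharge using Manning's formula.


R = A/P = 3.36/4.9598 = 0.677447
Q = (1/0.02) * 3.36 * 0.677447^(2/3) * 0.019^0.5

17.8623 m^3/s


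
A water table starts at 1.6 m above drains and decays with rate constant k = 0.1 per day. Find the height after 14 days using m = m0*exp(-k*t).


m = m0 * exp(-k*t)
m = 1.6 * exp(-0.1 * 14)
m = 1.6 * exp(-1.4000)

0.3946 m


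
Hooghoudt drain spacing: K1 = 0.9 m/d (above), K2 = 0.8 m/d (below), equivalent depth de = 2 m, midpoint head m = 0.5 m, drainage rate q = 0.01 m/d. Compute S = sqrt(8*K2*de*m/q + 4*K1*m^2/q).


S^2 = 8*K2*de*m/q + 4*K1*m^2/q
S^2 = 8*0.8*2*0.5/0.01 + 4*0.9*0.5^2/0.01
S = sqrt(730.0000)

27.0185 m


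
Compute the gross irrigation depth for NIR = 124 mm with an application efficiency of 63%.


Ea = 63% = 0.63
GID = NIR / Ea = 124 / 0.63 = 196.8254 mm

196.8254 mm


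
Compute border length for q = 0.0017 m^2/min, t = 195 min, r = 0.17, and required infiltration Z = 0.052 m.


L = q*t/((1+r)*Z)
L = 0.0017*195/((1+0.17)*0.052)
L = 0.3315/0.06084

5.4487 m


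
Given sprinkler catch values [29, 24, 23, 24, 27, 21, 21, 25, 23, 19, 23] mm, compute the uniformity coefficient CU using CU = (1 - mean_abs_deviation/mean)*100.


mean = 23.545455 mm
MAD = 2.049587 mm
CU = (1 - 2.049587/23.545455)*100

91.2952 %


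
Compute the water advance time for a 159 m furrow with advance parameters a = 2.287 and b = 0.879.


t = (L/a)^(1/b)
t = (159/2.287)^(1/0.879)
t = 69.523393^(1/0.879)

124.6557 min


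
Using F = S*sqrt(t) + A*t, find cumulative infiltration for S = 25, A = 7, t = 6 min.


F = S*sqrt(t) + A*t
F = 25*sqrt(6) + 7*6
F = 25*2.449490 + 42

103.2372 mm


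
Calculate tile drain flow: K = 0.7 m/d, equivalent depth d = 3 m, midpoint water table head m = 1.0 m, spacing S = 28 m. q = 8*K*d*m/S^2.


q = 8*K*d*m/S^2
q = 8*0.7*3*1.0/28^2
q = 16.8000 / 784

0.0214 m/d


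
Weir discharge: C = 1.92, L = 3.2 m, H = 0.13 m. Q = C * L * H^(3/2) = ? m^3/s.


Q = C * L * H^(3/2) = 1.92 * 3.2 * 0.13^1.5 = 1.92 * 3.2 * 0.046872

0.2880 m^3/s


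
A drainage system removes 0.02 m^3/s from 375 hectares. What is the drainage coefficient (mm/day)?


DC = Q * 86400 / (A * 10000) * 1000
DC = 0.02 * 86400 / (375 * 10000) * 1000
DC = 1728000.0000 / 3750000

0.4608 mm/day


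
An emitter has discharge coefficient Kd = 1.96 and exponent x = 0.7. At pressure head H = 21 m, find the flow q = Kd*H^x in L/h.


q = Kd * H^x = 1.96 * 21^0.7 = 1.96 * 8.424682

16.5124 L/h


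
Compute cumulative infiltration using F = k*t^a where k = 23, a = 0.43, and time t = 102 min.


F = k * t^a = 23 * 102^0.43
F = 23 * 7.306310

168.0451 mm


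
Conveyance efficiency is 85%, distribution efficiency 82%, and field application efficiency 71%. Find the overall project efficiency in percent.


Ec = 0.85, Eb = 0.82, Ea = 0.71
E = 0.85 * 0.82 * 0.71 * 100 = 49.4870%

49.4870 %


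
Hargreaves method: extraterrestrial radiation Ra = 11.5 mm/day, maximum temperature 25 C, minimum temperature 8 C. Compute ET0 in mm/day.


Tmean = (Tmax + Tmin)/2 = (25 + 8)/2 = 16.5
ET0 = 0.0023 * 11.5 * (16.5 + 17.8) * sqrt(25 - 8)
ET0 = 0.0023 * 11.5 * 34.3 * 4.123106

3.7406 mm/day


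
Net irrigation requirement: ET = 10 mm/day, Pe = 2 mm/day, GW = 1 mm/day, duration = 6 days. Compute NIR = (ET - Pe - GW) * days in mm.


Daily deficit = ET - Pe - GW = 10 - 2 - 1 = 7 mm/day
NIR = 7 * 6 = 42 mm

42.0000 mm


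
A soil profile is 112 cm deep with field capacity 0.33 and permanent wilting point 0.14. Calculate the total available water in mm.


AWC = (FC - PWP) * d * 10
AWC = (0.33 - 0.14) * 112 * 10
AWC = 0.1900 * 112 * 10

212.8000 mm


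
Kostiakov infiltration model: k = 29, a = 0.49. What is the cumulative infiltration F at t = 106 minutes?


F = k * t^a = 29 * 106^0.49
F = 29 * 9.826523

284.9692 mm


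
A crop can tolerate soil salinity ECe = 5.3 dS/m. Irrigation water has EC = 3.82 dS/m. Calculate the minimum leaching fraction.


LR = ECiw / (5*ECe - ECiw)
LR = 3.82 / (5*5.3 - 3.82)
LR = 3.82 / 22.6800

0.1684


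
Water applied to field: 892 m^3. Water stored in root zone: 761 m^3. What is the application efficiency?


Ea = V_root / V_field * 100 = 761 / 892 * 100 = 85.3139%

85.3139 %


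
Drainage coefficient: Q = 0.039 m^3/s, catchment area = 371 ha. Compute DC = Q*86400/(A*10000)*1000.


DC = Q * 86400 / (A * 10000) * 1000
DC = 0.039 * 86400 / (371 * 10000) * 1000
DC = 3369600.0000 / 3710000

0.9082 mm/day


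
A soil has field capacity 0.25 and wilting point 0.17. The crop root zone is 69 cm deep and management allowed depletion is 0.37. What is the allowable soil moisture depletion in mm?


SMD = (FC - PWP) * d * MAD * 10
SMD = (0.25 - 0.17) * 69 * 0.37 * 10
SMD = 0.0800 * 69 * 0.37 * 10

20.4240 mm


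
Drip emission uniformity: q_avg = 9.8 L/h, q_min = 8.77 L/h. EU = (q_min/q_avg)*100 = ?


EU = (q_min/q_avg)*100 = (8.77/9.8)*100 = 89.4898%

89.4898 %


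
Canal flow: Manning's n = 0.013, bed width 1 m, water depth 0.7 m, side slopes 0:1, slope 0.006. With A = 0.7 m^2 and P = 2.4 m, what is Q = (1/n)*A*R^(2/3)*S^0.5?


R = A/P = 0.7/2.4 = 0.291667
Q = (1/0.013) * 0.7 * 0.291667^(2/3) * 0.006^0.5

1.8344 m^3/s


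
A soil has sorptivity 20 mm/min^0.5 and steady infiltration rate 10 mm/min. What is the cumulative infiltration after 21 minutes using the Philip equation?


F = S*sqrt(t) + A*t
F = 20*sqrt(21) + 10*21
F = 20*4.582576 + 210

301.6515 mm


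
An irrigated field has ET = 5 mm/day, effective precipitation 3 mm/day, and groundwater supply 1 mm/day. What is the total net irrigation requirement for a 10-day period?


Daily deficit = ET - Pe - GW = 5 - 3 - 1 = 1 mm/day
NIR = 1 * 10 = 10 mm

10.0000 mm


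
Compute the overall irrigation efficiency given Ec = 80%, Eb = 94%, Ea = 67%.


Ec = 0.8, Eb = 0.94, Ea = 0.67
E = 0.8 * 0.94 * 0.67 * 100 = 50.3840%

50.3840 %


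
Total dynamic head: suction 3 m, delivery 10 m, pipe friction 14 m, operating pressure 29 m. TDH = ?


TDH = Hs + Hd + hf + Hp = 3 + 10 + 14 + 29 = 56

56 m


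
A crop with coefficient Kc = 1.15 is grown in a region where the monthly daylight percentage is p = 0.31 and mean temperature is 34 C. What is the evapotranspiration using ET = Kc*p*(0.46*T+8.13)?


ET = Kc * p * (0.46*T + 8.13)
ET = 1.15 * 0.31 * (0.46*34 + 8.13)
ET = 1.15 * 0.31 * 23.7700

8.4740 mm/day


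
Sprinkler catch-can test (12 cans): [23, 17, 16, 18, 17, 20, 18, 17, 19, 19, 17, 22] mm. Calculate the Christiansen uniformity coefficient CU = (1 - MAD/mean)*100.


mean = 18.583333 mm
MAD = 1.680556 mm
CU = (1 - 1.680556/18.583333)*100

90.9566 %


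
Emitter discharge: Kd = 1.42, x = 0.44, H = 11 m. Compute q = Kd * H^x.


q = Kd * H^x = 1.42 * 11^0.44 = 1.42 * 2.872187

4.0785 L/h


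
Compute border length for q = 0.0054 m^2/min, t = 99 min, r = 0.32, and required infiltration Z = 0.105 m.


L = q*t/((1+r)*Z)
L = 0.0054*99/((1+0.32)*0.105)
L = 0.5346/0.1386

3.8571 m


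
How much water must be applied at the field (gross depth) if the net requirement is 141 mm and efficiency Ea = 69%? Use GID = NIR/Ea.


Ea = 69% = 0.69
GID = NIR / Ea = 141 / 0.69 = 204.3478 mm

204.3478 mm


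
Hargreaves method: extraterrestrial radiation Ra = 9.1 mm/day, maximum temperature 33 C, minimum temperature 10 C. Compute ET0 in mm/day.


Tmean = (Tmax + Tmin)/2 = (33 + 10)/2 = 21.5
ET0 = 0.0023 * 9.1 * (21.5 + 17.8) * sqrt(33 - 10)
ET0 = 0.0023 * 9.1 * 39.3 * 4.795832

3.9448 mm/day


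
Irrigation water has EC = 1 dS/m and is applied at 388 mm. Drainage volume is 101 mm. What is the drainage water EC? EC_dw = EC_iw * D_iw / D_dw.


EC_dw = EC_iw * D_iw / D_dw
EC_dw = 1 * 388 / 101
EC_dw = 388 / 101

3.8416 dS/m


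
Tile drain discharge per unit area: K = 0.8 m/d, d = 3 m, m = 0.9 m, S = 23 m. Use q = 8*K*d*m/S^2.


q = 8*K*d*m/S^2
q = 8*0.8*3*0.9/23^2
q = 17.2800 / 529

0.0327 m/d


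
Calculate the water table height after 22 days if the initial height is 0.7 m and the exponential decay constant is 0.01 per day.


m = m0 * exp(-k*t)
m = 0.7 * exp(-0.01 * 22)
m = 0.7 * exp(-0.2200)

0.5618 m


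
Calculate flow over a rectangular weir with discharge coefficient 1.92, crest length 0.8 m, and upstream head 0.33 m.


Q = C * L * H^(3/2) = 1.92 * 0.8 * 0.33^1.5 = 1.92 * 0.8 * 0.189571

0.2912 m^3/s


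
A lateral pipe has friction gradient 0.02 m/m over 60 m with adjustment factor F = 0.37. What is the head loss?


hf = J * L * F = 0.02 * 60 * 0.37 = 0.4440 m

0.4440 m


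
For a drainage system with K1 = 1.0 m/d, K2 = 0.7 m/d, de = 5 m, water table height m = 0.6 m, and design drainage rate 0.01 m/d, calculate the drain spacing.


S^2 = 8*K2*de*m/q + 4*K1*m^2/q
S^2 = 8*0.7*5*0.6/0.01 + 4*1.0*0.6^2/0.01
S = sqrt(1824.0000)

42.7083 m


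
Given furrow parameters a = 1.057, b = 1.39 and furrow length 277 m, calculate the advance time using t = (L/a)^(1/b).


t = (L/a)^(1/b)
t = (277/1.057)^(1/1.39)
t = 262.062441^(1/1.39)

54.9363 min


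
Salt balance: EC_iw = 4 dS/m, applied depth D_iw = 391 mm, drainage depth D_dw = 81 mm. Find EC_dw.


EC_dw = EC_iw * D_iw / D_dw
EC_dw = 4 * 391 / 81
EC_dw = 1564 / 81

19.3086 dS/m


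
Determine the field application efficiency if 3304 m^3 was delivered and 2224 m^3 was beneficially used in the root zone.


Ea = V_root / V_field * 100 = 2224 / 3304 * 100 = 67.3123%

67.3123 %


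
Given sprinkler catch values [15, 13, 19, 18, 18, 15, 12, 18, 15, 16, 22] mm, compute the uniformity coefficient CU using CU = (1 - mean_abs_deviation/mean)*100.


mean = 16.454545 mm
MAD = 2.314050 mm
CU = (1 - 2.314050/16.454545)*100

85.9367 %


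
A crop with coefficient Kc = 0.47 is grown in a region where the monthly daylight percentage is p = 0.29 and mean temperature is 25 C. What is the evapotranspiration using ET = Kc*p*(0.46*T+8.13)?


ET = Kc * p * (0.46*T + 8.13)
ET = 0.47 * 0.29 * (0.46*25 + 8.13)
ET = 0.47 * 0.29 * 19.6300

2.6756 mm/day


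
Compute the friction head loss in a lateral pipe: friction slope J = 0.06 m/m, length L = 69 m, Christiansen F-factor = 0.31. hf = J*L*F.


hf = J * L * F = 0.06 * 69 * 0.31 = 1.2834 m

1.2834 m


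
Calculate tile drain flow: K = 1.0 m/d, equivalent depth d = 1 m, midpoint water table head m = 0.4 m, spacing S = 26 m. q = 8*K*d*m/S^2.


q = 8*K*d*m/S^2
q = 8*1.0*1*0.4/26^2
q = 3.2000 / 676

0.0047 m/d
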